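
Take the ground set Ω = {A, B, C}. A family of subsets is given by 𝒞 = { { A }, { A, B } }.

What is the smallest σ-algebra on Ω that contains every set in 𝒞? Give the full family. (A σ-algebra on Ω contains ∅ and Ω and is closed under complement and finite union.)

Begin from { ∅, { A }, { A, B }, Ω } (that is, 𝒞 plus ∅ and Ω).
Step 1 (2 new):
  { C }  = Ω∖{ A, B }
  { B, C }  = Ω∖{ A }
  — 6 sets.
Step 2: 1 new —
  { A, C }  = { C } ∪ { A }
  — 7 sets.
Step 3: +1 →
  { B }  = Ω∖{ A, C }
  — 8 sets.
Step 4: no new sets; the family is a σ-algebra.

Hence σ(𝒞) has 8 members: { ∅, { A }, { B }, { C }, { A, B }, { A, C }, { B, C }, Ω }.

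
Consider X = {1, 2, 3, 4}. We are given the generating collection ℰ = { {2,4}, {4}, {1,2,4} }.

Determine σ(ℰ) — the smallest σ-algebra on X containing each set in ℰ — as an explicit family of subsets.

Start: ℰ ∪ {∅, X} = { {}, {4}, {2,4}, {1,2,4}, X }.
Iteration 1 adds 3:
  {3}  = complement {1,2,4}
  {1,3}  = complement {2,4}
  {1,2,3}  = complement {4}
  [8 total]
Iteration 2 (3 new):
  {3,4}  = {4} ∪ {3}
  {1,3,4}  = {4} ∪ {1,3}
  {2,3,4}  = {3} ∪ {2,4}
  [11 total]
Iteration 3 (3 new):
  {1}  = complement {2,3,4}
  {2}  = complement {1,3,4}
  {1,2}  = complement {3,4}
  [14 total]
Iteration 4 (2 new):
  {1,4}  = {4} ∪ {1}
  {2,3}  = {3} ∪ {2}
  [16 total]
Iteration 5: closed — nothing new.

σ(ℰ) = { {}, {1}, {2}, {3}, {4}, {1,2}, {1,3}, {1,4}, {2,3}, {2,4}, {3,4}, {1,2,3}, {1,2,4}, {1,3,4}, {2,3,4}, X }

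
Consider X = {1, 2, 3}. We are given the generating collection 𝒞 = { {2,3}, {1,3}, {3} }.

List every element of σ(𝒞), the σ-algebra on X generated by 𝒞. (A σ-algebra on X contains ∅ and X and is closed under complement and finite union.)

Initial family (5 sets): { {}, {3}, {1,3}, {2,3}, X }.
Iteration 1: +3 →
  {1}  = {2,3}ᶜ
  {2}  = {1,3}ᶜ
  {1,2}  = {3}ᶜ
  |family| = 8
Iteration 2: no new sets; the family is a σ-algebra.

|σ(𝒞)| = 8.  σ(𝒞) = { {}, {1}, {2}, {3}, {1,2}, {1,3}, {2,3}, X }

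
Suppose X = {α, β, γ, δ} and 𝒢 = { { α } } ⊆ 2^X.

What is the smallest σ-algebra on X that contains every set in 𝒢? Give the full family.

Begin from { {}, { α }, X } (that is, 𝒢 plus ∅ and X).
Round 1: +1 →
  { β, γ, δ }  = { α }ᶜ
  |family| = 4
Round 2: already closed under ᶜ and ∪.

σ(𝒢) = { {}, { α }, { β, γ, δ }, X }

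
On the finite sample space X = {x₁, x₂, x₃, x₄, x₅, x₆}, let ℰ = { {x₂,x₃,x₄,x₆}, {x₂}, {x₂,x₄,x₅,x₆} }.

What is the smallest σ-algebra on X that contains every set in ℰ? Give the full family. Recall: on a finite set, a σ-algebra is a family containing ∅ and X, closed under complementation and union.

Seed the family with ℰ together with ∅ and X: { {}, {x₂}, {x₂,x₃,x₄,x₆}, {x₂,x₄,x₅,x₆}, X }.
Round 1. New:
  {x₁,x₃}  = complement {x₂,x₄,x₅,x₆}
  {x₁,x₅}  = complement {x₂,x₃,x₄,x₆}
  {x₁,x₃,x₄,x₅,x₆}  = complement {x₂}
  {x₂,x₃,x₄,x₅,x₆}  = {x₂,x₄,x₅,x₆} ∪ {x₂,x₃,x₄,x₆}
  — 9 sets.
Round 2: +6 →
  {x₁}  = complement {x₂,x₃,x₄,x₅,x₆}
  {x₁,x₂,x₃}  = {x₂} ∪ {x₁,x₃}
  {x₁,x₂,x₅}  = {x₂} ∪ {x₁,x₅}
  {x₁,x₃,x₅}  = {x₁,x₃} ∪ {x₁,x₅}
  {x₁,x₂,x₃,x₄,x₆}  = {x₂,x₃,x₄,x₆} ∪ {x₁,x₃}
  {x₁,x₂,x₄,x₅,x₆}  = {x₂,x₄,x₅,x₆} ∪ {x₁,x₅}
  — 15 sets.
Round 3. New:
  {x₃}  = complement {x₁,x₂,x₄,x₅,x₆}
  {x₅}  = complement {x₁,x₂,x₃,x₄,x₆}
  {x₁,x₂}  = {x₂} ∪ {x₁}
  {x₂,x₄,x₆}  = complement {x₁,x₃,x₅}
  {x₃,x₄,x₆}  = complement {x₁,x₂,x₅}
  {x₄,x₅,x₆}  = complement {x₁,x₂,x₃}
  {x₁,x₂,x₃,x₅}  = {x₁,x₂,x₅} ∪ {x₁,x₂,x₃}
  — 22 sets.
Round 4: +8 →
  {x₂,x₃}  = {x₂} ∪ {x₃}
  {x₂,x₅}  = {x₂} ∪ {x₅}
  {x₃,x₅}  = {x₅} ∪ {x₃}
  {x₄,x₆}  = complement {x₁,x₂,x₃,x₅}
  {x₁,x₂,x₄,x₆}  = {x₂,x₄,x₆} ∪ {x₁,x₂}
  {x₁,x₃,x₄,x₆}  = {x₁,x₃} ∪ {x₃,x₄,x₆}
  {x₁,x₄,x₅,x₆}  = {x₁,x₅} ∪ {x₄,x₅,x₆}
  {x₃,x₄,x₅,x₆}  = complement {x₁,x₂}
  — 30 sets.
Round 5 adds 2:
  {x₁,x₄,x₆}  = {x₄,x₆} ∪ {x₁}
  {x₂,x₃,x₅}  = {x₂,x₅} ∪ {x₃}
  — 32 sets.
Round 6: closed — nothing new.

Therefore σ(ℰ) = { {}, {x₁}, {x₂}, {x₃}, {x₅}, {x₁,x₂}, {x₁,x₃}, {x₁,x₅}, {x₂,x₃}, {x₂,x₅}, {x₃,x₅}, {x₄,x₆}, {x₁,x₂,x₃}, {x₁,x₂,x₅}, {x₁,x₃,x₅}, {x₁,x₄,x₆}, {x₂,x₃,x₅}, {x₂,x₄,x₆}, {x₃,x₄,x₆}, {x₄,x₅,x₆}, {x₁,x₂,x₃,x₅}, {x₁,x₂,x₄,x₆}, {x₁,x₃,x₄,x₆}, {x₁,x₄,x₅,x₆}, {x₂,x₃,x₄,x₆}, {x₂,x₄,x₅,x₆}, {x₃,x₄,x₅,x₆}, {x₁,x₂,x₃,x₄,x₆}, {x₁,x₂,x₄,x₅,x₆}, {x₁,x₃,x₄,x₅,x₆}, {x₂,x₃,x₄,x₅,x₆}, X } (|σ(ℰ)| = 32).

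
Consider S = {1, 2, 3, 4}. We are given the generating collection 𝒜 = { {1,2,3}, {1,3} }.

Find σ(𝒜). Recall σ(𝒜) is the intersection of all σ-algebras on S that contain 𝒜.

σ(𝒜) = { ∅, {2}, {4}, {1,3}, {2,4}, {1,2,3}, {1,3,4}, S }

Working:
Seed the family with 𝒜 together with ∅ and S: { ∅, {1,3}, {1,2,3}, S }.
Iteration 1: +2 →
  {4}  = ᶜ of {1,2,3}
  {2,4}  = ᶜ of {1,3}
  |family| = 6
Iteration 2. New:
  {1,3,4}  = {1,3} ∪ {4}
  |family| = 7
Iteration 3: +1 →
  {2}  = ᶜ of {1,3,4}
  |family| = 8
Iteration 4: no new sets; the family is a σ-algebra.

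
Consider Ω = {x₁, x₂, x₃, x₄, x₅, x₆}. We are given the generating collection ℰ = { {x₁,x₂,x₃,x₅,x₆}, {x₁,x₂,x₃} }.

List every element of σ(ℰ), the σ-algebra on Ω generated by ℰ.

Initial family (4 sets): { ∅, {x₁,x₂,x₃}, {x₁,x₂,x₃,x₅,x₆}, Ω }.
Step 1. New:
  {x₄}  = {x₁,x₂,x₃,x₅,x₆}ᶜ
  {x₄,x₅,x₆}  = {x₁,x₂,x₃}ᶜ
  [6 total]
Step 2 adds 1:
  {x₁,x₂,x₃,x₄}  = {x₁,x₂,x₃} ∪ {x₄}
  [7 total]
Step 3 adds 1:
  {x₅,x₆}  = {x₁,x₂,x₃,x₄}ᶜ
  [8 total]
Step 4: already closed under ᶜ and ∪.

Hence σ(ℰ) has 8 members: { ∅, {x₄}, {x₅,x₆}, {x₁,x₂,x₃}, {x₄,x₅,x₆}, {x₁,x₂,x₃,x₄}, {x₁,x₂,x₃,x₅,x₆}, Ω }.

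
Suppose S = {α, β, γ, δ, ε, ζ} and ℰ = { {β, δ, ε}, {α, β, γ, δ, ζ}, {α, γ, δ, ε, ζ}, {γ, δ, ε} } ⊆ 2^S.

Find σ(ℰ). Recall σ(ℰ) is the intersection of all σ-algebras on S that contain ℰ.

σ(ℰ) = { {}, {β}, {γ}, {δ}, {ε}, {α, ζ}, {β, γ}, {β, δ}, {β, ε}, {γ, δ}, {γ, ε}, {δ, ε}, {α, β, ζ}, {α, γ, ζ}, {α, δ, ζ}, {α, ε, ζ}, {β, γ, δ}, {β, γ, ε}, {β, δ, ε}, {γ, δ, ε}, {α, β, γ, ζ}, {α, β, δ, ζ}, {α, β, ε, ζ}, {α, γ, δ, ζ}, {α, γ, ε, ζ}, {α, δ, ε, ζ}, {β, γ, δ, ε}, {α, β, γ, δ, ζ}, {α, β, γ, ε, ζ}, {α, β, δ, ε, ζ}, {α, γ, δ, ε, ζ}, S }

Derivation:
Start: ℰ ∪ {∅, S} = { {}, {β, δ, ε}, {γ, δ, ε}, {α, β, γ, δ, ζ}, {α, γ, δ, ε, ζ}, S }.
Step 1 adds 5:
  {β}  = {α, γ, δ, ε, ζ}ᶜ
  {ε}  = {α, β, γ, δ, ζ}ᶜ
  {α, β, ζ}  = {γ, δ, ε}ᶜ
  {α, γ, ζ}  = {β, δ, ε}ᶜ
  {β, γ, δ, ε}  = {γ, δ, ε} ∪ {β, δ, ε}
  |family| = 11
Step 2 (6 new):
  {α, ζ}  = {β, γ, δ, ε}ᶜ
  {β, ε}  = {β} ∪ {ε}
  {α, β, γ, ζ}  = {α, γ, ζ} ∪ {β}
  {α, β, ε, ζ}  = {ε} ∪ {α, β, ζ}
  {α, γ, ε, ζ}  = {α, γ, ζ} ∪ {ε}
  {α, β, δ, ε, ζ}  = {α, β, ζ} ∪ {β, δ, ε}
  |family| = 17
Step 3: +7 →
  {γ}  = {α, β, δ, ε, ζ}ᶜ
  {β, δ}  = {α, γ, ε, ζ}ᶜ
  {γ, δ}  = {α, β, ε, ζ}ᶜ
  {δ, ε}  = {α, β, γ, ζ}ᶜ
  {α, ε, ζ}  = {α, ζ} ∪ {ε}
  {α, γ, δ, ζ}  = {β, ε}ᶜ
  {α, β, γ, ε, ζ}  = {α, γ, ε, ζ} ∪ {β, ε}
  |family| = 24
Step 4 adds 7:
  {δ}  = {α, β, γ, ε, ζ}ᶜ
  {β, γ}  = {β} ∪ {γ}
  {γ, ε}  = {ε} ∪ {γ}
  {β, γ, δ}  = {α, ε, ζ}ᶜ
  {β, γ, ε}  = {β, ε} ∪ {γ}
  {α, β, δ, ζ}  = {α, ζ} ∪ {β, δ}
  {α, δ, ε, ζ}  = {α, ζ} ∪ {δ, ε}
  |family| = 31
Step 5 (1 new):
  {α, δ, ζ}  = {β, γ, ε}ᶜ
  |family| = 32
Step 6 adds nothing — fixpoint reached.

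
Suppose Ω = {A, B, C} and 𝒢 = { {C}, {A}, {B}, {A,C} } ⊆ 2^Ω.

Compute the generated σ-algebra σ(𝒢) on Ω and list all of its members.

|σ(𝒢)| = 8.  σ(𝒢) = { {}, {A}, {B}, {C}, {A,B}, {A,C}, {B,C}, Ω }

Derivation:
Take S₀ = 𝒢 ∪ {∅, Ω} = { {}, {A}, {B}, {C}, {A,C}, Ω }.
Step 1: 2 new —
  {A,B}  = ᶜ of {C}
  {B,C}  = ᶜ of {A}
  — 8 sets.
Step 2: already closed under ᶜ and ∪.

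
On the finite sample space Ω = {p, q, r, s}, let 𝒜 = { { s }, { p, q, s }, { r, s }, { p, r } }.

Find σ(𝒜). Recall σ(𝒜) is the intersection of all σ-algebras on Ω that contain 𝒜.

Initial family (6 sets): { {}, { s }, { p, r }, { r, s }, { p, q, s }, Ω }.
Pass 1. New:
  { r }  = Ω∖{ p, q, s }
  { p, q }  = Ω∖{ r, s }
  { q, s }  = Ω∖{ p, r }
  { p, q, r }  = Ω∖{ s }
  { p, r, s }  = { r, s } ∪ { p, r }
Pass 2. New:
  { q }  = Ω∖{ p, r, s }
  { q, r, s }  = { r, s } ∪ { q, s }
Pass 3: +2 →
  { p }  = Ω∖{ q, r, s }
  { q, r }  = { r } ∪ { q }
Pass 4. New:
  { p, s }  = Ω∖{ q, r }
Pass 5: no new sets; the family is a σ-algebra.

σ(𝒜) = { {}, { p }, { q }, { r }, { s }, { p, q }, { p, r }, { p, s }, { q, r }, { q, s }, { r, s }, { p, q, r }, { p, q, s }, { p, r, s }, { q, r, s }, Ω }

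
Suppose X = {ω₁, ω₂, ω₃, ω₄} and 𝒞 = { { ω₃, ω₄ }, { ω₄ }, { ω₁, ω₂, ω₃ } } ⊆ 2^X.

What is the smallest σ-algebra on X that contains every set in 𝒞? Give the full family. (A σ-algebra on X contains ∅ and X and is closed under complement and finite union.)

Seed the family with 𝒞 together with ∅ and X: { {}, { ω₄ }, { ω₃, ω₄ }, { ω₁, ω₂, ω₃ }, X }.
Iteration 1 (1 new):
  { ω₁, ω₂ }  = X∖{ ω₃, ω₄ }
  (now 6)
Iteration 2: 1 new —
  { ω₁, ω₂, ω₄ }  = { ω₄ } ∪ { ω₁, ω₂ }
  (now 7)
Iteration 3 adds 1:
  { ω₃ }  = X∖{ ω₁, ω₂, ω₄ }
  (now 8)
After Iteration 4 the family is unchanged; done.

σ(𝒞) = { {}, { ω₃ }, { ω₄ }, { ω₁, ω₂ }, { ω₃, ω₄ }, { ω₁, ω₂, ω₃ }, { ω₁, ω₂, ω₄ }, X }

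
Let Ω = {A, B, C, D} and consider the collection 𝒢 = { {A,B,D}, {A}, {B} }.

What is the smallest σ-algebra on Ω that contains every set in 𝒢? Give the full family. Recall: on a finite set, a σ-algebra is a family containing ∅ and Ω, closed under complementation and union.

|σ(𝒢)| = 16.  σ(𝒢) = { {}, {A}, {B}, {C}, {D}, {A,B}, {A,C}, {A,D}, {B,C}, {B,D}, {C,D}, {A,B,C}, {A,B,D}, {A,C,D}, {B,C,D}, Ω }

Derivation:
Initial family (5 sets): { {}, {A}, {B}, {A,B,D}, Ω }.
Iteration 1 (4 new):
  {C}  = ᶜ of {A,B,D}
  {A,B}  = {B} ∪ {A}
  {A,C,D}  = ᶜ of {B}
  {B,C,D}  = ᶜ of {A}
Iteration 2. New:
  {A,C}  = {C} ∪ {A}
  {B,C}  = {B} ∪ {C}
  {C,D}  = ᶜ of {A,B}
  {A,B,C}  = {A,B} ∪ {C}
Iteration 3: +3 →
  {D}  = ᶜ of {A,B,C}
  {A,D}  = ᶜ of {B,C}
  {B,D}  = ᶜ of {A,C}
Iteration 4: already closed under ᶜ and ∪.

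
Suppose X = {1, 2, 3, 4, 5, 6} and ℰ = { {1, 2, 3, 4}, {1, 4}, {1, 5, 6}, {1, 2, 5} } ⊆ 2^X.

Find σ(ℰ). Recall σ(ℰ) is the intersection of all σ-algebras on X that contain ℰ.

Begin from { ∅, {1, 4}, {1, 2, 5}, {1, 5, 6}, {1, 2, 3, 4}, X } (that is, ℰ plus ∅ and X).
Iteration 1: 8 new —
  {5, 6}  = ᶜ of {1, 2, 3, 4}
  {2, 3, 4}  = ᶜ of {1, 5, 6}
  {3, 4, 6}  = ᶜ of {1, 2, 5}
  {1, 2, 4, 5}  = {1, 2, 5} ∪ {1, 4}
  {1, 2, 5, 6}  = {1, 2, 5} ∪ {1, 5, 6}
  {1, 4, 5, 6}  = {1, 4} ∪ {1, 5, 6}
  {2, 3, 5, 6}  = ᶜ of {1, 4}
  {1, 2, 3, 4, 5}  = {1, 2, 5} ∪ {1, 2, 3, 4}
  (now 14)
Iteration 2. New:
  {6}  = ᶜ of {1, 2, 3, 4, 5}
  {2, 3}  = ᶜ of {1, 4, 5, 6}
  {3, 4}  = ᶜ of {1, 2, 5, 6}
  {3, 6}  = ᶜ of {1, 2, 4, 5}
  {1, 3, 4, 6}  = {1, 4} ∪ {3, 4, 6}
  {2, 3, 4, 6}  = {2, 3, 4} ∪ {3, 4, 6}
  {3, 4, 5, 6}  = {5, 6} ∪ {3, 4, 6}
  {1, 2, 3, 4, 6}  = {3, 4, 6} ∪ {1, 2, 3, 4}
  {1, 2, 3, 5, 6}  = {1, 2, 5} ∪ {2, 3, 5, 6}
  {1, 2, 4, 5, 6}  = {5, 6} ∪ {1, 2, 4, 5}
  {1, 3, 4, 5, 6}  = {1, 4, 5, 6} ∪ {3, 4, 6}
  {2, 3, 4, 5, 6}  = {2, 3, 4} ∪ {5, 6}
  (now 26)
Iteration 3 (14 new):
  {1}  = ᶜ of {2, 3, 4, 5, 6}
  {2}  = ᶜ of {1, 3, 4, 5, 6}
  {3}  = ᶜ of {1, 2, 4, 5, 6}
  {4}  = ᶜ of {1, 2, 3, 5, 6}
  {5}  = ᶜ of {1, 2, 3, 4, 6}
  {1, 2}  = ᶜ of {3, 4, 5, 6}
  {1, 5}  = ᶜ of {2, 3, 4, 6}
  {2, 5}  = ᶜ of {1, 3, 4, 6}
  {1, 3, 4}  = {3, 4} ∪ {1, 4}
  {1, 4, 6}  = {1, 4} ∪ {6}
  {2, 3, 6}  = {6} ∪ {2, 3}
  {3, 5, 6}  = {5, 6} ∪ {3, 6}
  {1, 2, 3, 5}  = {1, 2, 5} ∪ {2, 3}
  {1, 3, 5, 6}  = {1, 5, 6} ∪ {3, 6}
  (now 40)
Iteration 4: +22 →
  {1, 3}  = {3} ∪ {1}
  {1, 6}  = {1} ∪ {6}
  {2, 4}  = ᶜ of {1, 3, 5, 6}
  {2, 6}  = {2} ∪ {6}
  {3, 5}  = {3} ∪ {5}
  {4, 5}  = {4} ∪ {5}
  {4, 6}  = ᶜ of {1, 2, 3, 5}
  {1, 2, 3}  = {1, 2} ∪ {3}
  {1, 2, 4}  = ᶜ of {3, 5, 6}
  {1, 2, 6}  = {1, 2} ∪ {6}
  {1, 3, 5}  = {3} ∪ {1, 5}
  {1, 3, 6}  = {3, 6} ∪ {1}
  {1, 4, 5}  = ᶜ of {2, 3, 6}
  {2, 3, 5}  = ᶜ of {1, 4, 6}
  {2, 4, 5}  = {4} ∪ {2, 5}
  {2, 5, 6}  = ᶜ of {1, 3, 4}
  {3, 4, 5}  = {3, 4} ∪ {5}
  {4, 5, 6}  = {4} ∪ {5, 6}
  {1, 2, 3, 6}  = {1, 2} ∪ {2, 3, 6}
  {1, 2, 4, 6}  = {2} ∪ {1, 4, 6}
  {1, 3, 4, 5}  = {3, 4} ∪ {1, 5}
  {2, 3, 4, 5}  = {3, 4} ∪ {2, 5}
  (now 62)
Iteration 5 adds 2:
  {2, 4, 6}  = ᶜ of {1, 3, 5}
  {2, 4, 5, 6}  = ᶜ of {1, 3}
  (now 64)
Iteration 6: stable.

Therefore σ(ℰ) = { ∅, {1}, {2}, {3}, {4}, {5}, {6}, {1, 2}, {1, 3}, {1, 4}, {1, 5}, {1, 6}, {2, 3}, {2, 4}, {2, 5}, {2, 6}, {3, 4}, {3, 5}, {3, 6}, {4, 5}, {4, 6}, {5, 6}, {1, 2, 3}, {1, 2, 4}, {1, 2, 5}, {1, 2, 6}, {1, 3, 4}, {1, 3, 5}, {1, 3, 6}, {1, 4, 5}, {1, 4, 6}, {1, 5, 6}, {2, 3, 4}, {2, 3, 5}, {2, 3, 6}, {2, 4, 5}, {2, 4, 6}, {2, 5, 6}, {3, 4, 5}, {3, 4, 6}, {3, 5, 6}, {4, 5, 6}, {1, 2, 3, 4}, {1, 2, 3, 5}, {1, 2, 3, 6}, {1, 2, 4, 5}, {1, 2, 4, 6}, {1, 2, 5, 6}, {1, 3, 4, 5}, {1, 3, 4, 6}, {1, 3, 5, 6}, {1, 4, 5, 6}, {2, 3, 4, 5}, {2, 3, 4, 6}, {2, 3, 5, 6}, {2, 4, 5, 6}, {3, 4, 5, 6}, {1, 2, 3, 4, 5}, {1, 2, 3, 4, 6}, {1, 2, 3, 5, 6}, {1, 2, 4, 5, 6}, {1, 3, 4, 5, 6}, {2, 3, 4, 5, 6}, X } (|σ(ℰ)| = 64).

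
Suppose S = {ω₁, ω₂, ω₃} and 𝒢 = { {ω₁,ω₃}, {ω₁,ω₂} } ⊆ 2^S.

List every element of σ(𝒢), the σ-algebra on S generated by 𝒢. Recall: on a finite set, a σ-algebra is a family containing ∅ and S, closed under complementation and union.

Initial family (4 sets): { {}, {ω₁,ω₂}, {ω₁,ω₃}, S }.
Round 1: 2 new —
  {ω₂}  = S∖{ω₁,ω₃}
  {ω₃}  = S∖{ω₁,ω₂}
  |family| = 6
Round 2 adds 1:
  {ω₂,ω₃}  = {ω₃} ∪ {ω₂}
  |family| = 7
Round 3: 1 new —
  {ω₁}  = S∖{ω₂,ω₃}
  |family| = 8
Round 4: already closed under ᶜ and ∪.

Therefore σ(𝒢) = { {}, {ω₁}, {ω₂}, {ω₃}, {ω₁,ω₂}, {ω₁,ω₃}, {ω₂,ω₃}, S } (|σ(𝒢)| = 8).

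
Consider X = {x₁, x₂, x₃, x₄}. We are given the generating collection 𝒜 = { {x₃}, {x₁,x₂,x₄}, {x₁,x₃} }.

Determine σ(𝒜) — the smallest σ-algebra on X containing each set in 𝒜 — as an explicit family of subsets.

σ(𝒜) = { {}, {x₁}, {x₃}, {x₁,x₃}, {x₂,x₄}, {x₁,x₂,x₄}, {x₂,x₃,x₄}, X }

Derivation:
Begin from { {}, {x₃}, {x₁,x₃}, {x₁,x₂,x₄}, X } (that is, 𝒜 plus ∅ and X).
Round 1: 1 new —
  {x₂,x₄}  = ᶜ of {x₁,x₃}
  (now 6)
Round 2. New:
  {x₂,x₃,x₄}  = {x₃} ∪ {x₂,x₄}
  (now 7)
Round 3: 1 new —
  {x₁}  = ᶜ of {x₂,x₃,x₄}
  (now 8)
Round 4: no new sets; the family is a σ-algebra.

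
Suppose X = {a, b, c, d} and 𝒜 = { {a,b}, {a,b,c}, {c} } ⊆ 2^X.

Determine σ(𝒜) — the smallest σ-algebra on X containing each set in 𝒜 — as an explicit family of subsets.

σ(𝒜) = { {}, {c}, {d}, {a,b}, {c,d}, {a,b,c}, {a,b,d}, X }

Trace:
Initial family (5 sets): { {}, {c}, {a,b}, {a,b,c}, X }.
Iteration 1: +3 →
  {d}  = {a,b,c}ᶜ
  {c,d}  = {a,b}ᶜ
  {a,b,d}  = {c}ᶜ
  |family| = 8
After Iteration 2 the family is unchanged; done.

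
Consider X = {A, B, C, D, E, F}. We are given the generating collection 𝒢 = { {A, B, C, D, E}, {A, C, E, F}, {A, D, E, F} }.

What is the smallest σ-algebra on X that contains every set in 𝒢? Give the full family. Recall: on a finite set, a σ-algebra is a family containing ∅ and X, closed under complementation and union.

Seed the family with 𝒢 together with ∅ and X: { {}, {A, C, E, F}, {A, D, E, F}, {A, B, C, D, E}, X }.
Round 1: +4 →
  {F}  = X∖{A, B, C, D, E}
  {B, C}  = X∖{A, D, E, F}
  {B, D}  = X∖{A, C, E, F}
  {A, C, D, E, F}  = {A, C, E, F} ∪ {A, D, E, F}
  |family| = 9
Round 2: +6 →
  {B}  = X∖{A, C, D, E, F}
  {B, C, D}  = {B, C} ∪ {B, D}
  {B, C, F}  = {F} ∪ {B, C}
  {B, D, F}  = {F} ∪ {B, D}
  {A, B, C, E, F}  = {A, C, E, F} ∪ {B, C}
  {A, B, D, E, F}  = {A, D, E, F} ∪ {B, D}
  |family| = 15
Round 3. New:
  {C}  = X∖{A, B, D, E, F}
  {D}  = X∖{A, B, C, E, F}
  {B, F}  = {B} ∪ {F}
  {A, C, E}  = X∖{B, D, F}
  {A, D, E}  = X∖{B, C, F}
  {A, E, F}  = X∖{B, C, D}
  {B, C, D, F}  = {B, D, F} ∪ {B, C}
  |family| = 22
Round 4 adds 8:
  {A, E}  = X∖{B, C, D, F}
  {C, D}  = {C} ∪ {D}
  {C, F}  = {F} ∪ {C}
  {D, F}  = {F} ∪ {D}
  {A, B, C, E}  = {B} ∪ {A, C, E}
  {A, B, D, E}  = {B} ∪ {A, D, E}
  {A, B, E, F}  = {B} ∪ {A, E, F}
  {A, C, D, E}  = X∖{B, F}
  |family| = 30
Round 5 (2 new):
  {A, B, E}  = {B} ∪ {A, E}
  {C, D, F}  = {C, D} ∪ {F}
  |family| = 32
Round 6: no new sets; the family is a σ-algebra.

|σ(𝒢)| = 32.  σ(𝒢) = { {}, {B}, {C}, {D}, {F}, {A, E}, {B, C}, {B, D}, {B, F}, {C, D}, {C, F}, {D, F}, {A, B, E}, {A, C, E}, {A, D, E}, {A, E, F}, {B, C, D}, {B, C, F}, {B, D, F}, {C, D, F}, {A, B, C, E}, {A, B, D, E}, {A, B, E, F}, {A, C, D, E}, {A, C, E, F}, {A, D, E, F}, {B, C, D, F}, {A, B, C, D, E}, {A, B, C, E, F}, {A, B, D, E, F}, {A, C, D, E, F}, X }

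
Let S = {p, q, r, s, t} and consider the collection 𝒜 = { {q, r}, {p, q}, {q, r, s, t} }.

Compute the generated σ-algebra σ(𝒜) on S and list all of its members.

σ(𝒜) (16 sets): { {}, {p}, {q}, {r}, {p, q}, {p, r}, {q, r}, {s, t}, {p, q, r}, {p, s, t}, {q, s, t}, {r, s, t}, {p, q, s, t}, {p, r, s, t}, {q, r, s, t}, S }

Check:
Initial family (5 sets): { {}, {p, q}, {q, r}, {q, r, s, t}, S }.
Step 1: +4 →
  {p}  = ᶜ of {q, r, s, t}
  {p, q, r}  = {q, r} ∪ {p, q}
  {p, s, t}  = ᶜ of {q, r}
  {r, s, t}  = ᶜ of {p, q}
Step 2. New:
  {s, t}  = ᶜ of {p, q, r}
  {p, q, s, t}  = {p, s, t} ∪ {p, q}
  {p, r, s, t}  = {p, s, t} ∪ {r, s, t}
Step 3. New:
  {q}  = ᶜ of {p, r, s, t}
  {r}  = ᶜ of {p, q, s, t}
Step 4. New:
  {p, r}  = {r} ∪ {p}
  {q, s, t}  = {s, t} ∪ {q}
Step 5: closed — nothing new.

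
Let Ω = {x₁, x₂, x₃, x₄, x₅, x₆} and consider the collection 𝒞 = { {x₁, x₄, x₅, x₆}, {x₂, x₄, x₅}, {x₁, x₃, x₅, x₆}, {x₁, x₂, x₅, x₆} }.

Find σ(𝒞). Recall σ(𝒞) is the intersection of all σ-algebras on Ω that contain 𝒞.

Initial family (6 sets): { {}, {x₂, x₄, x₅}, {x₁, x₂, x₅, x₆}, {x₁, x₃, x₅, x₆}, {x₁, x₄, x₅, x₆}, Ω }.
Step 1. New:
  {x₂, x₃}  = complement {x₁, x₄, x₅, x₆}
  {x₂, x₄}  = complement {x₁, x₃, x₅, x₆}
  {x₃, x₄}  = complement {x₁, x₂, x₅, x₆}
  {x₁, x₃, x₆}  = complement {x₂, x₄, x₅}
  {x₁, x₂, x₃, x₅, x₆}  = {x₁, x₃, x₅, x₆} ∪ {x₁, x₂, x₅, x₆}
  {x₁, x₂, x₄, x₅, x₆}  = {x₁, x₄, x₅, x₆} ∪ {x₂, x₄, x₅}
  {x₁, x₃, x₄, x₅, x₆}  = {x₁, x₃, x₅, x₆} ∪ {x₁, x₄, x₅, x₆}
  — 13 sets.
Step 2: 8 new —
  {x₂}  = complement {x₁, x₃, x₄, x₅, x₆}
  {x₃}  = complement {x₁, x₂, x₄, x₅, x₆}
  {x₄}  = complement {x₁, x₂, x₃, x₅, x₆}
  {x₂, x₃, x₄}  = {x₃, x₄} ∪ {x₂, x₃}
  {x₁, x₂, x₃, x₆}  = {x₁, x₃, x₆} ∪ {x₂, x₃}
  {x₁, x₃, x₄, x₆}  = {x₃, x₄} ∪ {x₁, x₃, x₆}
  {x₂, x₃, x₄, x₅}  = {x₃, x₄} ∪ {x₂, x₄, x₅}
  {x₁, x₂, x₃, x₄, x₆}  = {x₁, x₃, x₆} ∪ {x₂, x₄}
  — 21 sets.
Step 3: +5 →
  {x₅}  = complement {x₁, x₂, x₃, x₄, x₆}
  {x₁, x₆}  = complement {x₂, x₃, x₄, x₅}
  {x₂, x₅}  = complement {x₁, x₃, x₄, x₆}
  {x₄, x₅}  = complement {x₁, x₂, x₃, x₆}
  {x₁, x₅, x₆}  = complement {x₂, x₃, x₄}
  — 26 sets.
Step 4 (6 new):
  {x₃, x₅}  = {x₅} ∪ {x₃}
  {x₁, x₂, x₆}  = {x₁, x₆} ∪ {x₂}
  {x₁, x₄, x₆}  = {x₁, x₆} ∪ {x₄}
  {x₂, x₃, x₅}  = {x₂, x₅} ∪ {x₃}
  {x₃, x₄, x₅}  = {x₃, x₄} ∪ {x₅}
  {x₁, x₂, x₄, x₆}  = {x₁, x₆} ∪ {x₂, x₄}
  — 32 sets.
Step 5: no new sets; the family is a σ-algebra.

|σ(𝒞)| = 32.  σ(𝒞) = { {}, {x₂}, {x₃}, {x₄}, {x₅}, {x₁, x₆}, {x₂, x₃}, {x₂, x₄}, {x₂, x₅}, {x₃, x₄}, {x₃, x₅}, {x₄, x₅}, {x₁, x₂, x₆}, {x₁, x₃, x₆}, {x₁, x₄, x₆}, {x₁, x₅, x₆}, {x₂, x₃, x₄}, {x₂, x₃, x₅}, {x₂, x₄, x₅}, {x₃, x₄, x₅}, {x₁, x₂, x₃, x₆}, {x₁, x₂, x₄, x₆}, {x₁, x₂, x₅, x₆}, {x₁, x₃, x₄, x₆}, {x₁, x₃, x₅, x₆}, {x₁, x₄, x₅, x₆}, {x₂, x₃, x₄, x₅}, {x₁, x₂, x₃, x₄, x₆}, {x₁, x₂, x₃, x₅, x₆}, {x₁, x₂, x₄, x₅, x₆}, {x₁, x₃, x₄, x₅, x₆}, Ω }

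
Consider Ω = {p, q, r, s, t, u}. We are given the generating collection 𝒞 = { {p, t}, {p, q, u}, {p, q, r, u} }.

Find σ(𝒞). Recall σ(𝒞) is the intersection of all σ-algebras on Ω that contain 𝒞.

Answer: σ(𝒞) = { {}, {p}, {r}, {s}, {t}, {p, r}, {p, s}, {p, t}, {q, u}, {r, s}, {r, t}, {s, t}, {p, q, u}, {p, r, s}, {p, r, t}, {p, s, t}, {q, r, u}, {q, s, u}, {q, t, u}, {r, s, t}, {p, q, r, u}, {p, q, s, u}, {p, q, t, u}, {p, r, s, t}, {q, r, s, u}, {q, r, t, u}, {q, s, t, u}, {p, q, r, s, u}, {p, q, r, t, u}, {p, q, s, t, u}, {q, r, s, t, u}, Ω }

Working:
Start: 𝒞 ∪ {∅, Ω} = { {}, {p, t}, {p, q, u}, {p, q, r, u}, Ω }.
Round 1: +5 →
  {s, t}  = complement {p, q, r, u}
  {r, s, t}  = complement {p, q, u}
  {p, q, t, u}  = {p, t} ∪ {p, q, u}
  {q, r, s, u}  = complement {p, t}
  {p, q, r, t, u}  = {p, t} ∪ {p, q, r, u}
  — 10 sets.
Round 2: +7 →
  {s}  = complement {p, q, r, t, u}
  {r, s}  = complement {p, q, t, u}
  {p, s, t}  = {s, t} ∪ {p, t}
  {p, r, s, t}  = {r, s, t} ∪ {p, t}
  {p, q, r, s, u}  = {p, q, r, u} ∪ {q, r, s, u}
  {p, q, s, t, u}  = {s, t} ∪ {p, q, u}
  {q, r, s, t, u}  = {r, s, t} ∪ {q, r, s, u}
  — 17 sets.
Round 3 (6 new):
  {p}  = complement {q, r, s, t, u}
  {r}  = complement {p, q, s, t, u}
  {t}  = complement {p, q, r, s, u}
  {q, u}  = complement {p, r, s, t}
  {q, r, u}  = complement {p, s, t}
  {p, q, s, u}  = {s} ∪ {p, q, u}
  — 23 sets.
Round 4. New:
  {p, r}  = {p} ∪ {r}
  {p, s}  = {p} ∪ {s}
  {r, t}  = complement {p, q, s, u}
  {p, r, s}  = {r, s} ∪ {p}
  {p, r, t}  = {r} ∪ {p, t}
  {q, s, u}  = {q, u} ∪ {s}
  {q, t, u}  = {q, u} ∪ {t}
  {q, r, t, u}  = {q, r, u} ∪ {t}
  {q, s, t, u}  = {q, u} ∪ {s, t}
  — 32 sets.
Round 5: no new sets; the family is a σ-algebra.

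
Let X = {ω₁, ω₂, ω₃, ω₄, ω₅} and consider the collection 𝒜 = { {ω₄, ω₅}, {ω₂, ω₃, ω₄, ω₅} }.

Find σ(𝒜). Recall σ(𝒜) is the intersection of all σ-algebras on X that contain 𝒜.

|σ(𝒜)| = 8.  σ(𝒜) = { {}, {ω₁}, {ω₂, ω₃}, {ω₄, ω₅}, {ω₁, ω₂, ω₃}, {ω₁, ω₄, ω₅}, {ω₂, ω₃, ω₄, ω₅}, X }

Derivation:
Begin from { {}, {ω₄, ω₅}, {ω₂, ω₃, ω₄, ω₅}, X } (that is, 𝒜 plus ∅ and X).
Pass 1: +2 →
  {ω₁}  = {ω₂, ω₃, ω₄, ω₅}ᶜ
  {ω₁, ω₂, ω₃}  = {ω₄, ω₅}ᶜ
  [6 total]
Pass 2 adds 1:
  {ω₁, ω₄, ω₅}  = {ω₄, ω₅} ∪ {ω₁}
  [7 total]
Pass 3 (1 new):
  {ω₂, ω₃}  = {ω₁, ω₄, ω₅}ᶜ
  [8 total]
Pass 4: no new sets; the family is a σ-algebra.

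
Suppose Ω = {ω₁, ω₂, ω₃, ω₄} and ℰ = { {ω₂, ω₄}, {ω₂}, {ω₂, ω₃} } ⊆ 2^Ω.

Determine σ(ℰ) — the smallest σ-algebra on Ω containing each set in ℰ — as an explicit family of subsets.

σ(ℰ) = { {}, {ω₁}, {ω₂}, {ω₃}, {ω₄}, {ω₁, ω₂}, {ω₁, ω₃}, {ω₁, ω₄}, {ω₂, ω₃}, {ω₂, ω₄}, {ω₃, ω₄}, {ω₁, ω₂, ω₃}, {ω₁, ω₂, ω₄}, {ω₁, ω₃, ω₄}, {ω₂, ω₃, ω₄}, Ω }

Check:
Start: ℰ ∪ {∅, Ω} = { {}, {ω₂}, {ω₂, ω₃}, {ω₂, ω₄}, Ω }.
Round 1: +4 →
  {ω₁, ω₃}  = complement {ω₂, ω₄}
  {ω₁, ω₄}  = complement {ω₂, ω₃}
  {ω₁, ω₃, ω₄}  = complement {ω₂}
  {ω₂, ω₃, ω₄}  = {ω₂, ω₃} ∪ {ω₂, ω₄}
  |family| = 9
Round 2: +3 →
  {ω₁}  = complement {ω₂, ω₃, ω₄}
  {ω₁, ω₂, ω₃}  = {ω₂} ∪ {ω₁, ω₃}
  {ω₁, ω₂, ω₄}  = {ω₂} ∪ {ω₁, ω₄}
  |family| = 12
Round 3 adds 3:
  {ω₃}  = complement {ω₁, ω₂, ω₄}
  {ω₄}  = complement {ω₁, ω₂, ω₃}
  {ω₁, ω₂}  = {ω₂} ∪ {ω₁}
  |family| = 15
Round 4: +1 →
  {ω₃, ω₄}  = complement {ω₁, ω₂}
  |family| = 16
Round 5: closed — nothing new.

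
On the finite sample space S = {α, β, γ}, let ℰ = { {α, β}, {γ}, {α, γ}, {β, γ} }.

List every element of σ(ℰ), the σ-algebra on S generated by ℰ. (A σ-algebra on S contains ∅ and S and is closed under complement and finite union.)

Start: ℰ ∪ {∅, S} = { {}, {γ}, {α, β}, {α, γ}, {β, γ}, S }.
Round 1: 2 new —
  {α}  = ᶜ of {β, γ}
  {β}  = ᶜ of {α, γ}
  — 8 sets.
Round 2: closed — nothing new.

|σ(ℰ)| = 8.  σ(ℰ) = { {}, {α}, {β}, {γ}, {α, β}, {α, γ}, {β, γ}, S }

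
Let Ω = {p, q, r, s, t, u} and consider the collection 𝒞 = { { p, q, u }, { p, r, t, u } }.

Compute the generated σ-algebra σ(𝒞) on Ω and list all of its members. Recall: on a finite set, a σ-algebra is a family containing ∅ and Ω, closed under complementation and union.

Initial family (4 sets): { {  }, { p, q, u }, { p, r, t, u }, Ω }.
Round 1. New:
  { q, s }  = { p, r, t, u }ᶜ
  { r, s, t }  = { p, q, u }ᶜ
  { p, q, r, t, u }  = { p, r, t, u } ∪ { p, q, u }
  [7 total]
Round 2: +4 →
  { s }  = { p, q, r, t, u }ᶜ
  { p, q, s, u }  = { p, q, u } ∪ { q, s }
  { q, r, s, t }  = { r, s, t } ∪ { q, s }
  { p, r, s, t, u }  = { p, r, t, u } ∪ { r, s, t }
  [11 total]
Round 3: +3 →
  { q }  = { p, r, s, t, u }ᶜ
  { p, u }  = { q, r, s, t }ᶜ
  { r, t }  = { p, q, s, u }ᶜ
  [14 total]
Round 4: +2 →
  { p, s, u }  = { p, u } ∪ { s }
  { q, r, t }  = { r, t } ∪ { q }
  [16 total]
Round 5 adds nothing — fixpoint reached.

σ(𝒞) = { {  }, { q }, { s }, { p, u }, { q, s }, { r, t }, { p, q, u }, { p, s, u }, { q, r, t }, { r, s, t }, { p, q, s, u }, { p, r, t, u }, { q, r, s, t }, { p, q, r, t, u }, { p, r, s, t, u }, Ω }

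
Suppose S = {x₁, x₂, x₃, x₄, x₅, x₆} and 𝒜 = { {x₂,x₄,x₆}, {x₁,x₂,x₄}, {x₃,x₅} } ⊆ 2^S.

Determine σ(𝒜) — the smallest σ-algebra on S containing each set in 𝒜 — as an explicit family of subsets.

Initial family (5 sets): { {}, {x₃,x₅}, {x₁,x₂,x₄}, {x₂,x₄,x₆}, S }.
Step 1: +5 →
  {x₁,x₃,x₅}  = ᶜ of {x₂,x₄,x₆}
  {x₃,x₅,x₆}  = ᶜ of {x₁,x₂,x₄}
  {x₁,x₂,x₄,x₆}  = ᶜ of {x₃,x₅}
  {x₁,x₂,x₃,x₄,x₅}  = {x₃,x₅} ∪ {x₁,x₂,x₄}
  {x₂,x₃,x₄,x₅,x₆}  = {x₂,x₄,x₆} ∪ {x₃,x₅}
Step 2. New:
  {x₁}  = ᶜ of {x₂,x₃,x₄,x₅,x₆}
  {x₆}  = ᶜ of {x₁,x₂,x₃,x₄,x₅}
  {x₁,x₃,x₅,x₆}  = {x₁,x₃,x₅} ∪ {x₃,x₅,x₆}
Step 3. New:
  {x₁,x₆}  = {x₁} ∪ {x₆}
  {x₂,x₄}  = ᶜ of {x₁,x₃,x₅,x₆}
Step 4. New:
  {x₂,x₃,x₄,x₅}  = ᶜ of {x₁,x₆}
After Step 5 the family is unchanged; done.

σ(𝒜) = { {}, {x₁}, {x₆}, {x₁,x₆}, {x₂,x₄}, {x₃,x₅}, {x₁,x₂,x₄}, {x₁,x₃,x₅}, {x₂,x₄,x₆}, {x₃,x₅,x₆}, {x₁,x₂,x₄,x₆}, {x₁,x₃,x₅,x₆}, {x₂,x₃,x₄,x₅}, {x₁,x₂,x₃,x₄,x₅}, {x₂,x₃,x₄,x₅,x₆}, S }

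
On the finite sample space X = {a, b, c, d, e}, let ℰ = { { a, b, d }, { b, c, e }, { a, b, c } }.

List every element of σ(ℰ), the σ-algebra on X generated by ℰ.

Initial family (5 sets): { {  }, { a, b, c }, { a, b, d }, { b, c, e }, X }.
Pass 1 adds 5:
  { a, d }  = X∖{ b, c, e }
  { c, e }  = X∖{ a, b, d }
  { d, e }  = X∖{ a, b, c }
  { a, b, c, d }  = { a, b, c } ∪ { a, b, d }
  { a, b, c, e }  = { b, c, e } ∪ { a, b, c }
  — 10 sets.
Pass 2: +7 →
  { d }  = X∖{ a, b, c, e }
  { e }  = X∖{ a, b, c, d }
  { a, d, e }  = { d, e } ∪ { a, d }
  { c, d, e }  = { d, e } ∪ { c, e }
  { a, b, d, e }  = { a, b, d } ∪ { d, e }
  { a, c, d, e }  = { a, d } ∪ { c, e }
  { b, c, d, e }  = { d, e } ∪ { b, c, e }
  — 17 sets.
Pass 3: 5 new —
  { a }  = X∖{ b, c, d, e }
  { b }  = X∖{ a, c, d, e }
  { c }  = X∖{ a, b, d, e }
  { a, b }  = X∖{ c, d, e }
  { b, c }  = X∖{ a, d, e }
  — 22 sets.
Pass 4 adds 10:
  { a, c }  = { c } ∪ { a }
  { a, e }  = { e } ∪ { a }
  { b, d }  = { b } ∪ { d }
  { b, e }  = { b } ∪ { e }
  { c, d }  = { c } ∪ { d }
  { a, b, e }  = { a, b } ∪ { e }
  { a, c, d }  = { c } ∪ { a, d }
  { a, c, e }  = { c, e } ∪ { a }
  { b, c, d }  = { b, c } ∪ { d }
  { b, d, e }  = { b } ∪ { d, e }
  — 32 sets.
Pass 5: closed — nothing new.

σ(ℰ) = { {  }, { a }, { b }, { c }, { d }, { e }, { a, b }, { a, c }, { a, d }, { a, e }, { b, c }, { b, d }, { b, e }, { c, d }, { c, e }, { d, e }, { a, b, c }, { a, b, d }, { a, b, e }, { a, c, d }, { a, c, e }, { a, d, e }, { b, c, d }, { b, c, e }, { b, d, e }, { c, d, e }, { a, b, c, d }, { a, b, c, e }, { a, b, d, e }, { a, c, d, e }, { b, c, d, e }, X }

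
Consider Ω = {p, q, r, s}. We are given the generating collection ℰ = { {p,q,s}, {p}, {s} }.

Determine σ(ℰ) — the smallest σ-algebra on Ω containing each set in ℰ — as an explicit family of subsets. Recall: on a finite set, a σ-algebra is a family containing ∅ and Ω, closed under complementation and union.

Answer: σ(ℰ) = { {}, {p}, {q}, {r}, {s}, {p,q}, {p,r}, {p,s}, {q,r}, {q,s}, {r,s}, {p,q,r}, {p,q,s}, {p,r,s}, {q,r,s}, Ω }

Check:
Begin from { {}, {p}, {s}, {p,q,s}, Ω } (that is, ℰ plus ∅ and Ω).
Iteration 1 (4 new):
  {r}  = ᶜ of {p,q,s}
  {p,s}  = {s} ∪ {p}
  {p,q,r}  = ᶜ of {s}
  {q,r,s}  = ᶜ of {p}
  [9 total]
Iteration 2 adds 4:
  {p,r}  = {r} ∪ {p}
  {q,r}  = ᶜ of {p,s}
  {r,s}  = {r} ∪ {s}
  {p,r,s}  = {r} ∪ {p,s}
  [13 total]
Iteration 3: +3 →
  {q}  = ᶜ of {p,r,s}
  {p,q}  = ᶜ of {r,s}
  {q,s}  = ᶜ of {p,r}
  [16 total]
Iteration 4: already closed under ᶜ and ∪.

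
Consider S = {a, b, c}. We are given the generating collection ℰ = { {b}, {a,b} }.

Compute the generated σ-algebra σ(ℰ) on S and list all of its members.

Answer: σ(ℰ) = { {}, {a}, {b}, {c}, {a,b}, {a,c}, {b,c}, S }

Trace:
Start: ℰ ∪ {∅, S} = { {}, {b}, {a,b}, S }.
Pass 1: +2 →
  {c}  = complement {a,b}
  {a,c}  = complement {b}
  (now 6)
Pass 2 adds 1:
  {b,c}  = {c} ∪ {b}
  (now 7)
Pass 3 adds 1:
  {a}  = complement {b,c}
  (now 8)
Pass 4: closed — nothing new.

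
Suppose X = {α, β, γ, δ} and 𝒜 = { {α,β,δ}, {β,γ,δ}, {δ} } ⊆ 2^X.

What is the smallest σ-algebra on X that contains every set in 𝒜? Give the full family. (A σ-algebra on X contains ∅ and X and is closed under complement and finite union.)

σ(𝒜) (16 sets): { {}, {α}, {β}, {γ}, {δ}, {α,β}, {α,γ}, {α,δ}, {β,γ}, {β,δ}, {γ,δ}, {α,β,γ}, {α,β,δ}, {α,γ,δ}, {β,γ,δ}, X }

Working:
Initial family (5 sets): { {}, {δ}, {α,β,δ}, {β,γ,δ}, X }.
Iteration 1 (3 new):
  {α}  = X∖{β,γ,δ}
  {γ}  = X∖{α,β,δ}
  {α,β,γ}  = X∖{δ}
Iteration 2: 3 new —
  {α,γ}  = {γ} ∪ {α}
  {α,δ}  = {δ} ∪ {α}
  {γ,δ}  = {δ} ∪ {γ}
Iteration 3 adds 4:
  {α,β}  = X∖{γ,δ}
  {β,γ}  = X∖{α,δ}
  {β,δ}  = X∖{α,γ}
  {α,γ,δ}  = {γ} ∪ {α,δ}
Iteration 4 (1 new):
  {β}  = X∖{α,γ,δ}
Iteration 5: closed — nothing new.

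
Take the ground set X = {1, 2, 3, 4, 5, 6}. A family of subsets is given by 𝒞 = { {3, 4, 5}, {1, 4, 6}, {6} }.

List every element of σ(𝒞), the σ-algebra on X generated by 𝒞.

Take S₀ = 𝒞 ∪ {∅, X} = { {}, {6}, {1, 4, 6}, {3, 4, 5}, X }.
Pass 1: 5 new —
  {1, 2, 6}  = X∖{3, 4, 5}
  {2, 3, 5}  = X∖{1, 4, 6}
  {3, 4, 5, 6}  = {3, 4, 5} ∪ {6}
  {1, 2, 3, 4, 5}  = X∖{6}
  {1, 3, 4, 5, 6}  = {3, 4, 5} ∪ {1, 4, 6}
  (now 10)
Pass 2: 7 new —
  {2}  = X∖{1, 3, 4, 5, 6}
  {1, 2}  = X∖{3, 4, 5, 6}
  {1, 2, 4, 6}  = {1, 4, 6} ∪ {1, 2, 6}
  {2, 3, 4, 5}  = {3, 4, 5} ∪ {2, 3, 5}
  {2, 3, 5, 6}  = {6} ∪ {2, 3, 5}
  {1, 2, 3, 5, 6}  = {2, 3, 5} ∪ {1, 2, 6}
  {2, 3, 4, 5, 6}  = {3, 4, 5, 6} ∪ {2, 3, 5}
  (now 17)
Pass 3: 7 new —
  {1}  = X∖{2, 3, 4, 5, 6}
  {4}  = X∖{1, 2, 3, 5, 6}
  {1, 4}  = X∖{2, 3, 5, 6}
  {1, 6}  = X∖{2, 3, 4, 5}
  {2, 6}  = {2} ∪ {6}
  {3, 5}  = X∖{1, 2, 4, 6}
  {1, 2, 3, 5}  = {2, 3, 5} ∪ {1, 2}
  (now 24)
Pass 4 adds 8:
  {2, 4}  = {2} ∪ {4}
  {4, 6}  = X∖{1, 2, 3, 5}
  {1, 2, 4}  = {1, 2} ∪ {1, 4}
  {1, 3, 5}  = {1} ∪ {3, 5}
  {2, 4, 6}  = {2, 6} ∪ {4}
  {3, 5, 6}  = {6} ∪ {3, 5}
  {1, 3, 4, 5}  = X∖{2, 6}
  {1, 3, 5, 6}  = {1, 6} ∪ {3, 5}
  (now 32)
Pass 5: stable.

|σ(𝒞)| = 32.  σ(𝒞) = { {}, {1}, {2}, {4}, {6}, {1, 2}, {1, 4}, {1, 6}, {2, 4}, {2, 6}, {3, 5}, {4, 6}, {1, 2, 4}, {1, 2, 6}, {1, 3, 5}, {1, 4, 6}, {2, 3, 5}, {2, 4, 6}, {3, 4, 5}, {3, 5, 6}, {1, 2, 3, 5}, {1, 2, 4, 6}, {1, 3, 4, 5}, {1, 3, 5, 6}, {2, 3, 4, 5}, {2, 3, 5, 6}, {3, 4, 5, 6}, {1, 2, 3, 4, 5}, {1, 2, 3, 5, 6}, {1, 3, 4, 5, 6}, {2, 3, 4, 5, 6}, X }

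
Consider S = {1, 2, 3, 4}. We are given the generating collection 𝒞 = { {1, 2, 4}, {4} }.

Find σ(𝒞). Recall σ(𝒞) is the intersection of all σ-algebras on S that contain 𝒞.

|σ(𝒞)| = 8.  σ(𝒞) = { {}, {3}, {4}, {1, 2}, {3, 4}, {1, 2, 3}, {1, 2, 4}, S }

Trace:
Seed the family with 𝒞 together with ∅ and S: { {}, {4}, {1, 2, 4}, S }.
Iteration 1: +2 →
  {3}  = complement {1, 2, 4}
  {1, 2, 3}  = complement {4}
  (now 6)
Iteration 2 (1 new):
  {3, 4}  = {3} ∪ {4}
  (now 7)
Iteration 3: +1 →
  {1, 2}  = complement {3, 4}
  (now 8)
Iteration 4 adds nothing — fixpoint reached.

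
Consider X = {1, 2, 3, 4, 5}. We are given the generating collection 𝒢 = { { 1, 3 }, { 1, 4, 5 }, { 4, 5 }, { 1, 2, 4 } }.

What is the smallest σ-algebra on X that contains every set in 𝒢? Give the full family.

Initial family (6 sets): { ∅, { 1, 3 }, { 4, 5 }, { 1, 2, 4 }, { 1, 4, 5 }, X }.
Iteration 1 adds 7:
  { 2, 3 }  = complement { 1, 4, 5 }
  { 3, 5 }  = complement { 1, 2, 4 }
  { 1, 2, 3 }  = complement { 4, 5 }
  { 2, 4, 5 }  = complement { 1, 3 }
  { 1, 2, 3, 4 }  = { 1, 3 } ∪ { 1, 2, 4 }
  { 1, 2, 4, 5 }  = { 4, 5 } ∪ { 1, 2, 4 }
  { 1, 3, 4, 5 }  = { 4, 5 } ∪ { 1, 3 }
  (now 13)
Iteration 2: +8 →
  { 2 }  = complement { 1, 3, 4, 5 }
  { 3 }  = complement { 1, 2, 4, 5 }
  { 5 }  = complement { 1, 2, 3, 4 }
  { 1, 3, 5 }  = { 1, 3 } ∪ { 3, 5 }
  { 2, 3, 5 }  = { 2, 3 } ∪ { 3, 5 }
  { 3, 4, 5 }  = { 4, 5 } ∪ { 3, 5 }
  { 1, 2, 3, 5 }  = { 1, 2, 3 } ∪ { 3, 5 }
  { 2, 3, 4, 5 }  = { 4, 5 } ∪ { 2, 3 }
  (now 21)
Iteration 3: 6 new —
  { 1 }  = complement { 2, 3, 4, 5 }
  { 4 }  = complement { 1, 2, 3, 5 }
  { 1, 2 }  = complement { 3, 4, 5 }
  { 1, 4 }  = complement { 2, 3, 5 }
  { 2, 4 }  = complement { 1, 3, 5 }
  { 2, 5 }  = { 2 } ∪ { 5 }
  (now 27)
Iteration 4 (5 new):
  { 1, 5 }  = { 5 } ∪ { 1 }
  { 3, 4 }  = { 3 } ∪ { 4 }
  { 1, 2, 5 }  = { 2, 5 } ∪ { 1, 2 }
  { 1, 3, 4 }  = complement { 2, 5 }
  { 2, 3, 4 }  = { 3 } ∪ { 2, 4 }
  (now 32)
Iteration 5: already closed under ᶜ and ∪.

|σ(𝒢)| = 32.  σ(𝒢) = { ∅, { 1 }, { 2 }, { 3 }, { 4 }, { 5 }, { 1, 2 }, { 1, 3 }, { 1, 4 }, { 1, 5 }, { 2, 3 }, { 2, 4 }, { 2, 5 }, { 3, 4 }, { 3, 5 }, { 4, 5 }, { 1, 2, 3 }, { 1, 2, 4 }, { 1, 2, 5 }, { 1, 3, 4 }, { 1, 3, 5 }, { 1, 4, 5 }, { 2, 3, 4 }, { 2, 3, 5 }, { 2, 4, 5 }, { 3, 4, 5 }, { 1, 2, 3, 4 }, { 1, 2, 3, 5 }, { 1, 2, 4, 5 }, { 1, 3, 4, 5 }, { 2, 3, 4, 5 }, X }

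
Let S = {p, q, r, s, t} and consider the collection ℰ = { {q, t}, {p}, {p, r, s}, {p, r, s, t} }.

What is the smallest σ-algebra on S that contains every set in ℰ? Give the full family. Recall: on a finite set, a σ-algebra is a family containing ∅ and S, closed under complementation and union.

Seed the family with ℰ together with ∅ and S: { {}, {p}, {q, t}, {p, r, s}, {p, r, s, t}, S }.
Pass 1. New:
  {q}  = S∖{p, r, s, t}
  {p, q, t}  = {q, t} ∪ {p}
  {q, r, s, t}  = S∖{p}
Pass 2 (3 new):
  {p, q}  = {q} ∪ {p}
  {r, s}  = S∖{p, q, t}
  {p, q, r, s}  = {q} ∪ {p, r, s}
Pass 3 (3 new):
  {t}  = S∖{p, q, r, s}
  {q, r, s}  = {r, s} ∪ {q}
  {r, s, t}  = S∖{p, q}
Pass 4. New:
  {p, t}  = S∖{q, r, s}
Pass 5: stable.

|σ(ℰ)| = 16.  σ(ℰ) = { {}, {p}, {q}, {t}, {p, q}, {p, t}, {q, t}, {r, s}, {p, q, t}, {p, r, s}, {q, r, s}, {r, s, t}, {p, q, r, s}, {p, r, s, t}, {q, r, s, t}, S }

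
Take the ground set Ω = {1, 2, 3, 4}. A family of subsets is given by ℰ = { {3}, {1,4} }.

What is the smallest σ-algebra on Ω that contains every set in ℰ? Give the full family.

σ(ℰ) (8 sets): { {}, {2}, {3}, {1,4}, {2,3}, {1,2,4}, {1,3,4}, Ω }

Derivation:
Start: ℰ ∪ {∅, Ω} = { {}, {3}, {1,4}, Ω }.
Round 1: +3 →
  {2,3}  = complement {1,4}
  {1,2,4}  = complement {3}
  {1,3,4}  = {3} ∪ {1,4}
  [7 total]
Round 2 (1 new):
  {2}  = complement {1,3,4}
  [8 total]
Round 3: no new sets; the family is a σ-algebra.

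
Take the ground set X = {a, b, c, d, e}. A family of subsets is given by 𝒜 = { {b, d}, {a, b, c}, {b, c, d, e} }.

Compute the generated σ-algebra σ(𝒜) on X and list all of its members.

σ(𝒜) (32 sets): { {}, {a}, {b}, {c}, {d}, {e}, {a, b}, {a, c}, {a, d}, {a, e}, {b, c}, {b, d}, {b, e}, {c, d}, {c, e}, {d, e}, {a, b, c}, {a, b, d}, {a, b, e}, {a, c, d}, {a, c, e}, {a, d, e}, {b, c, d}, {b, c, e}, {b, d, e}, {c, d, e}, {a, b, c, d}, {a, b, c, e}, {a, b, d, e}, {a, c, d, e}, {b, c, d, e}, X }

Derivation:
Start: 𝒜 ∪ {∅, X} = { {}, {b, d}, {a, b, c}, {b, c, d, e}, X }.
Round 1: +4 →
  {a}  = X∖{b, c, d, e}
  {d, e}  = X∖{a, b, c}
  {a, c, e}  = X∖{b, d}
  {a, b, c, d}  = {a, b, c} ∪ {b, d}
Round 2 (6 new):
  {e}  = X∖{a, b, c, d}
  {a, b, d}  = {b, d} ∪ {a}
  {a, d, e}  = {d, e} ∪ {a}
  {b, d, e}  = {d, e} ∪ {b, d}
  {a, b, c, e}  = {a, b, c} ∪ {a, c, e}
  {a, c, d, e}  = {a, c, e} ∪ {d, e}
Round 3. New:
  {b}  = X∖{a, c, d, e}
  {d}  = X∖{a, b, c, e}
  {a, c}  = X∖{b, d, e}
  {a, e}  = {e} ∪ {a}
  {b, c}  = X∖{a, d, e}
  {c, e}  = X∖{a, b, d}
  {a, b, d, e}  = {d, e} ∪ {a, b, d}
Round 4. New:
  {c}  = X∖{a, b, d, e}
  {a, b}  = {b} ∪ {a}
  {a, d}  = {d} ∪ {a}
  {b, e}  = {b} ∪ {e}
  {a, b, e}  = {b} ∪ {a, e}
  {a, c, d}  = {a, c} ∪ {d}
  {b, c, d}  = X∖{a, e}
  {b, c, e}  = {b} ∪ {c, e}
  {c, d, e}  = {d, e} ∪ {c, e}
Round 5 adds 1:
  {c, d}  = X∖{a, b, e}
Round 6: no new sets; the family is a σ-algebra.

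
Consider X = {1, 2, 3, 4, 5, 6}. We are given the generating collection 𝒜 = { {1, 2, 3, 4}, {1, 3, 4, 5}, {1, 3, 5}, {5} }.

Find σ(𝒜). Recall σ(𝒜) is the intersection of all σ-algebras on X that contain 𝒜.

Initial family (6 sets): { {}, {5}, {1, 3, 5}, {1, 2, 3, 4}, {1, 3, 4, 5}, X }.
Step 1 adds 5:
  {2, 6}  = ᶜ of {1, 3, 4, 5}
  {5, 6}  = ᶜ of {1, 2, 3, 4}
  {2, 4, 6}  = ᶜ of {1, 3, 5}
  {1, 2, 3, 4, 5}  = {1, 3, 4, 5} ∪ {1, 2, 3, 4}
  {1, 2, 3, 4, 6}  = ᶜ of {5}
  [11 total]
Step 2. New:
  {6}  = ᶜ of {1, 2, 3, 4, 5}
  {2, 5, 6}  = {5, 6} ∪ {2, 6}
  {1, 3, 5, 6}  = {5, 6} ∪ {1, 3, 5}
  {2, 4, 5, 6}  = {2, 4, 6} ∪ {5, 6}
  {1, 2, 3, 5, 6}  = {1, 3, 5} ∪ {2, 6}
  {1, 3, 4, 5, 6}  = {5, 6} ∪ {1, 3, 4, 5}
  [17 total]
Step 3 adds 5:
  {2}  = ᶜ of {1, 3, 4, 5, 6}
  {4}  = ᶜ of {1, 2, 3, 5, 6}
  {1, 3}  = ᶜ of {2, 4, 5, 6}
  {2, 4}  = ᶜ of {1, 3, 5, 6}
  {1, 3, 4}  = ᶜ of {2, 5, 6}
  [22 total]
Step 4 (10 new):
  {2, 5}  = {2} ∪ {5}
  {4, 5}  = {5} ∪ {4}
  {4, 6}  = {6} ∪ {4}
  {1, 2, 3}  = {2} ∪ {1, 3}
  {1, 3, 6}  = {6} ∪ {1, 3}
  {2, 4, 5}  = {5} ∪ {2, 4}
  {4, 5, 6}  = {5, 6} ∪ {4}
  {1, 2, 3, 5}  = {1, 3, 5} ∪ {2}
  {1, 2, 3, 6}  = {2, 6} ∪ {1, 3}
  {1, 3, 4, 6}  = {6} ∪ {1, 3, 4}
  [32 total]
Step 5: closed — nothing new.

Hence σ(𝒜) has 32 members: { {}, {2}, {4}, {5}, {6}, {1, 3}, {2, 4}, {2, 5}, {2, 6}, {4, 5}, {4, 6}, {5, 6}, {1, 2, 3}, {1, 3, 4}, {1, 3, 5}, {1, 3, 6}, {2, 4, 5}, {2, 4, 6}, {2, 5, 6}, {4, 5, 6}, {1, 2, 3, 4}, {1, 2, 3, 5}, {1, 2, 3, 6}, {1, 3, 4, 5}, {1, 3, 4, 6}, {1, 3, 5, 6}, {2, 4, 5, 6}, {1, 2, 3, 4, 5}, {1, 2, 3, 4, 6}, {1, 2, 3, 5, 6}, {1, 3, 4, 5, 6}, X }.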